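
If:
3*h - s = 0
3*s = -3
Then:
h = -1/3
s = -1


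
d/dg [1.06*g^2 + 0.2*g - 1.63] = 2.12*g + 0.2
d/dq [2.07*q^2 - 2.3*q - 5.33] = 4.14*q - 2.3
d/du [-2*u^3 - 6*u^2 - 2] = 6*u*(-u - 2)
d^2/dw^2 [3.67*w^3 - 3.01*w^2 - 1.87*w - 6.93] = 22.02*w - 6.02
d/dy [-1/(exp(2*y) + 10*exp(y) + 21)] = 2*(exp(y) + 5)*exp(y)/(exp(2*y) + 10*exp(y) + 21)^2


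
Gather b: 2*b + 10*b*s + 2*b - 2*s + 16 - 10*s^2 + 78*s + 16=b*(10*s + 4) - 10*s^2 + 76*s + 32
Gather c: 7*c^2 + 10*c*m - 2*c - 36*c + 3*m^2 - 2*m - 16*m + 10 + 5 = 7*c^2 + c*(10*m - 38) + 3*m^2 - 18*m + 15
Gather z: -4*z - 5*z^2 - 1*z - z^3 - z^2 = -z^3 - 6*z^2 - 5*z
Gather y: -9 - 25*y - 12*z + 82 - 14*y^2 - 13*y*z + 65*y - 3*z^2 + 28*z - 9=-14*y^2 + y*(40 - 13*z) - 3*z^2 + 16*z + 64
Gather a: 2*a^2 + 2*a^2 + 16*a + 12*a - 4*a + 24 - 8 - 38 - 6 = 4*a^2 + 24*a - 28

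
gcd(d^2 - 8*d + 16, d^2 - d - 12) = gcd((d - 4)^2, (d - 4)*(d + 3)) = d - 4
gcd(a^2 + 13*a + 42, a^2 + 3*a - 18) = a + 6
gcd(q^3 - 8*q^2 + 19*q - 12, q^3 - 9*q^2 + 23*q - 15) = q^2 - 4*q + 3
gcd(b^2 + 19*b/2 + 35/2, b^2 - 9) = 1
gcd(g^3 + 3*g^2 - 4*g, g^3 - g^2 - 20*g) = g^2 + 4*g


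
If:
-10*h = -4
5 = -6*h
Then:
No Solution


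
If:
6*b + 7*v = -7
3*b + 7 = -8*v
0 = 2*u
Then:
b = -7/27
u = 0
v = -7/9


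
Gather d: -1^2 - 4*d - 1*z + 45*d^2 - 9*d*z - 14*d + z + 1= 45*d^2 + d*(-9*z - 18)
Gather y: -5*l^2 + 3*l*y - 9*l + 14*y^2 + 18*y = -5*l^2 - 9*l + 14*y^2 + y*(3*l + 18)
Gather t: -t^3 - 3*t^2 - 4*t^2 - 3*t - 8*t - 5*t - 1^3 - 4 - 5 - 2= -t^3 - 7*t^2 - 16*t - 12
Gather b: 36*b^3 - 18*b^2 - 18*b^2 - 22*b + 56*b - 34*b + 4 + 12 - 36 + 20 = 36*b^3 - 36*b^2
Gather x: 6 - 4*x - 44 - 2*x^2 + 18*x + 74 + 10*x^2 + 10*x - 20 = 8*x^2 + 24*x + 16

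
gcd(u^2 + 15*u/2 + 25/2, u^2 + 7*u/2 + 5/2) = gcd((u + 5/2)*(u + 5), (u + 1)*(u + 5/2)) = u + 5/2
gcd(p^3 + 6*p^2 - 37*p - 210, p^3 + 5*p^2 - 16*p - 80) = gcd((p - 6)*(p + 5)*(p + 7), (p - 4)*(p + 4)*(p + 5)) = p + 5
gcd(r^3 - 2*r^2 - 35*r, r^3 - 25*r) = r^2 + 5*r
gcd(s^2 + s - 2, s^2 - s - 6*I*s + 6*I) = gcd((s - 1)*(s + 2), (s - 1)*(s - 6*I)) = s - 1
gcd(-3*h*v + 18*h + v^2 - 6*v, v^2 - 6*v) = v - 6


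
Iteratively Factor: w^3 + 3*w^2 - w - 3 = (w + 1)*(w^2 + 2*w - 3) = (w + 1)*(w + 3)*(w - 1)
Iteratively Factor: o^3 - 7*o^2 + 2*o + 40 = (o - 4)*(o^2 - 3*o - 10) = (o - 4)*(o + 2)*(o - 5)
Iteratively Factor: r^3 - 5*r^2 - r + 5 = (r + 1)*(r^2 - 6*r + 5) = (r - 5)*(r + 1)*(r - 1)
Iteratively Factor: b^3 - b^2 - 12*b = (b - 4)*(b^2 + 3*b) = (b - 4)*(b + 3)*(b)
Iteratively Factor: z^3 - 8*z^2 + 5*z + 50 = (z - 5)*(z^2 - 3*z - 10) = (z - 5)^2*(z + 2)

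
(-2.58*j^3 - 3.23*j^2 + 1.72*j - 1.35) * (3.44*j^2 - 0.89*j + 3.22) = -8.8752*j^5 - 8.815*j^4 + 0.483899999999998*j^3 - 16.5754*j^2 + 6.7399*j - 4.347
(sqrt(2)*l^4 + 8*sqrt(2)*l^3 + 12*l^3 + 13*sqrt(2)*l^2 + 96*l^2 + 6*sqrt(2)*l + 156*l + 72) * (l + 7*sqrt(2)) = sqrt(2)*l^5 + 8*sqrt(2)*l^4 + 26*l^4 + 97*sqrt(2)*l^3 + 208*l^3 + 338*l^2 + 678*sqrt(2)*l^2 + 156*l + 1092*sqrt(2)*l + 504*sqrt(2)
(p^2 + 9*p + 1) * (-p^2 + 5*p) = -p^4 - 4*p^3 + 44*p^2 + 5*p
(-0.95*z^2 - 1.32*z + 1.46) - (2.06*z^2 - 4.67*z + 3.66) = -3.01*z^2 + 3.35*z - 2.2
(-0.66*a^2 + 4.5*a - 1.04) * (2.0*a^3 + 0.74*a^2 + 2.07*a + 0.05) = -1.32*a^5 + 8.5116*a^4 - 0.1162*a^3 + 8.5124*a^2 - 1.9278*a - 0.052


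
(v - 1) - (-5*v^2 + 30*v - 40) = 5*v^2 - 29*v + 39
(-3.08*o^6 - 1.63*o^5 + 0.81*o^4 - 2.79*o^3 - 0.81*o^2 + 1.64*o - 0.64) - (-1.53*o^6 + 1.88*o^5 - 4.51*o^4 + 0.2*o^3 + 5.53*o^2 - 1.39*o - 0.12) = -1.55*o^6 - 3.51*o^5 + 5.32*o^4 - 2.99*o^3 - 6.34*o^2 + 3.03*o - 0.52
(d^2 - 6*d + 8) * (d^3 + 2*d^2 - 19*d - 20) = d^5 - 4*d^4 - 23*d^3 + 110*d^2 - 32*d - 160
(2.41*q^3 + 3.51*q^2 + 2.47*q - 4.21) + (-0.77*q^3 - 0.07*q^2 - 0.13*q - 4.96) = 1.64*q^3 + 3.44*q^2 + 2.34*q - 9.17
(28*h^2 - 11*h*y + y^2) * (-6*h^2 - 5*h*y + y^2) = -168*h^4 - 74*h^3*y + 77*h^2*y^2 - 16*h*y^3 + y^4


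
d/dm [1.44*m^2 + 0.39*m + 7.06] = 2.88*m + 0.39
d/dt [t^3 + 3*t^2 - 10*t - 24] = 3*t^2 + 6*t - 10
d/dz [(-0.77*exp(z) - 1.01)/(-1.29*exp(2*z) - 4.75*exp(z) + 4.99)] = (-(0.77*exp(z) + 1.01)*(2.58*exp(z) + 4.75) + 0.9933*exp(2*z) + 3.6575*exp(z) - 3.8423)*exp(z)/(1.29*exp(2*z) + 4.75*exp(z) - 4.99)^2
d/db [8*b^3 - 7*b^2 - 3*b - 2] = 24*b^2 - 14*b - 3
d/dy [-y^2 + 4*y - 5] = 4 - 2*y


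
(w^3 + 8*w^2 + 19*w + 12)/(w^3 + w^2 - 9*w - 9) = (w + 4)/(w - 3)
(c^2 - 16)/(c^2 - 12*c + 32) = (c + 4)/(c - 8)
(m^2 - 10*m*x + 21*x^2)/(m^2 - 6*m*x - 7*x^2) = (m - 3*x)/(m + x)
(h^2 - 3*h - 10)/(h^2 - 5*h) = (h + 2)/h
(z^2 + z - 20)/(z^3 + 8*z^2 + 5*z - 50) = (z - 4)/(z^2 + 3*z - 10)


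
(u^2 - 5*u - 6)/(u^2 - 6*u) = (u + 1)/u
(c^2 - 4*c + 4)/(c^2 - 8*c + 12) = (c - 2)/(c - 6)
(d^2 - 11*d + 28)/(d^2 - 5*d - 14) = (d - 4)/(d + 2)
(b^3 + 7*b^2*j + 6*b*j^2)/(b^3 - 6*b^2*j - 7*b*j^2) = (b + 6*j)/(b - 7*j)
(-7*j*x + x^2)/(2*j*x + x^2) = (-7*j + x)/(2*j + x)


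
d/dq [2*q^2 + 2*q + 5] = 4*q + 2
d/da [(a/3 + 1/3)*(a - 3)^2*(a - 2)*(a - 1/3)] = 5*a^4/3 - 88*a^3/9 + 46*a^2/3 - 8*a/9 - 19/3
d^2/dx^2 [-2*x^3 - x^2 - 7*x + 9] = -12*x - 2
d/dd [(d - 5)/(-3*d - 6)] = -7/(3*(d + 2)^2)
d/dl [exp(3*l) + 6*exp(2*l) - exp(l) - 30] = (3*exp(2*l) + 12*exp(l) - 1)*exp(l)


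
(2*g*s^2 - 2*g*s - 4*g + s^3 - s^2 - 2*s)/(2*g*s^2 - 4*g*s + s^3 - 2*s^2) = (s + 1)/s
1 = 1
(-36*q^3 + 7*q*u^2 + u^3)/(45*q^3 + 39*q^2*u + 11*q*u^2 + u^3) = (-12*q^2 + 4*q*u + u^2)/(15*q^2 + 8*q*u + u^2)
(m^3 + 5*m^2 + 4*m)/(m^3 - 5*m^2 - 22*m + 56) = m*(m + 1)/(m^2 - 9*m + 14)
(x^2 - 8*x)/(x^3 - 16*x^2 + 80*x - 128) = x/(x^2 - 8*x + 16)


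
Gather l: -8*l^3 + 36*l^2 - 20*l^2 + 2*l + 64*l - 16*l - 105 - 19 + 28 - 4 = -8*l^3 + 16*l^2 + 50*l - 100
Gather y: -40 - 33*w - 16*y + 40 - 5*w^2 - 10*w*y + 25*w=-5*w^2 - 8*w + y*(-10*w - 16)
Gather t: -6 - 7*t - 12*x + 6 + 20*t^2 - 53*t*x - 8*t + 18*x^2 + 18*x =20*t^2 + t*(-53*x - 15) + 18*x^2 + 6*x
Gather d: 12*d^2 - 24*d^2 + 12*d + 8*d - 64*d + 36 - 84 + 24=-12*d^2 - 44*d - 24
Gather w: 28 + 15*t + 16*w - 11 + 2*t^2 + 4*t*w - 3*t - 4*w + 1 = 2*t^2 + 12*t + w*(4*t + 12) + 18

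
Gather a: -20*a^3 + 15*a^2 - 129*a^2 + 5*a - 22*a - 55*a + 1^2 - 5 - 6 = -20*a^3 - 114*a^2 - 72*a - 10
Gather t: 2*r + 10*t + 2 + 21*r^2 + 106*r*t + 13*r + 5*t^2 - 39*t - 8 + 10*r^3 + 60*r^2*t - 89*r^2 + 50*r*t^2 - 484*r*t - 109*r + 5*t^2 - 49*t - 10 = 10*r^3 - 68*r^2 - 94*r + t^2*(50*r + 10) + t*(60*r^2 - 378*r - 78) - 16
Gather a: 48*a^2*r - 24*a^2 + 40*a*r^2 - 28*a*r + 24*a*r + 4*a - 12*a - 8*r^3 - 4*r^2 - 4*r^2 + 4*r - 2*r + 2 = a^2*(48*r - 24) + a*(40*r^2 - 4*r - 8) - 8*r^3 - 8*r^2 + 2*r + 2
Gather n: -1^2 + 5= 4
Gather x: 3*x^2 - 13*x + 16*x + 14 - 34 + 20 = 3*x^2 + 3*x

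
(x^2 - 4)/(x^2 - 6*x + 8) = (x + 2)/(x - 4)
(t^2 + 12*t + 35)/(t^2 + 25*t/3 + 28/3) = 3*(t + 5)/(3*t + 4)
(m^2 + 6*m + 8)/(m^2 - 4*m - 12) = (m + 4)/(m - 6)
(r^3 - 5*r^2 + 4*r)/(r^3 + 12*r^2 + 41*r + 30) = r*(r^2 - 5*r + 4)/(r^3 + 12*r^2 + 41*r + 30)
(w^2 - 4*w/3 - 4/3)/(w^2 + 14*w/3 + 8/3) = (w - 2)/(w + 4)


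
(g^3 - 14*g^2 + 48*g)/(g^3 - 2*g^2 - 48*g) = (g - 6)/(g + 6)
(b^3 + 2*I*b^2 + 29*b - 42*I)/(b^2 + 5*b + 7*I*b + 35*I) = (b^2 - 5*I*b - 6)/(b + 5)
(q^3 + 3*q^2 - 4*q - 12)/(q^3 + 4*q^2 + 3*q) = (q^2 - 4)/(q*(q + 1))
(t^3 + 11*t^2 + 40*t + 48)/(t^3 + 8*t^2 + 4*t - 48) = (t^2 + 7*t + 12)/(t^2 + 4*t - 12)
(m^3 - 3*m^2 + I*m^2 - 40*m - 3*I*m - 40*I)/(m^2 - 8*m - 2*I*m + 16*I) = (m^2 + m*(5 + I) + 5*I)/(m - 2*I)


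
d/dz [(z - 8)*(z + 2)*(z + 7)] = 3*z^2 + 2*z - 58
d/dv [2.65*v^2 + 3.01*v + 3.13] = 5.3*v + 3.01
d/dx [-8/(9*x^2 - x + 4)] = 8*(18*x - 1)/(9*x^2 - x + 4)^2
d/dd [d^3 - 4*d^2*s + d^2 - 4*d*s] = 3*d^2 - 8*d*s + 2*d - 4*s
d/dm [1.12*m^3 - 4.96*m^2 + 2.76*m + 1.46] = 3.36*m^2 - 9.92*m + 2.76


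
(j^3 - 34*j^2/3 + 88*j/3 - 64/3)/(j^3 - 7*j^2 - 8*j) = (3*j^2 - 10*j + 8)/(3*j*(j + 1))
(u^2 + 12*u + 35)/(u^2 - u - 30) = (u + 7)/(u - 6)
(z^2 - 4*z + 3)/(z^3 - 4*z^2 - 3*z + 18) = (z - 1)/(z^2 - z - 6)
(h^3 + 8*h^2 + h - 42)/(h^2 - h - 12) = (h^2 + 5*h - 14)/(h - 4)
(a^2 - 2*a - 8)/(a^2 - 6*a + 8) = (a + 2)/(a - 2)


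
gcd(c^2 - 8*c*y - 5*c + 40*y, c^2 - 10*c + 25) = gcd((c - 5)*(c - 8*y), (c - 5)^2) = c - 5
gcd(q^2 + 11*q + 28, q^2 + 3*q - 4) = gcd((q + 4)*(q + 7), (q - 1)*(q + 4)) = q + 4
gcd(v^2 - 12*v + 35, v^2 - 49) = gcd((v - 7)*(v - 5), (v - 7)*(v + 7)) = v - 7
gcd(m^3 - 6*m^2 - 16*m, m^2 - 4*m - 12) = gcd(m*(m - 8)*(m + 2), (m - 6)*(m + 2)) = m + 2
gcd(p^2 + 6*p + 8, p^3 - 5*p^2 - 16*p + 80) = p + 4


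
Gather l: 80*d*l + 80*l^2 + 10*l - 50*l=80*l^2 + l*(80*d - 40)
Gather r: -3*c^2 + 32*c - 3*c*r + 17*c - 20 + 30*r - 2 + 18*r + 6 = -3*c^2 + 49*c + r*(48 - 3*c) - 16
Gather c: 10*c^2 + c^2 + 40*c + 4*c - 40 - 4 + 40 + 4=11*c^2 + 44*c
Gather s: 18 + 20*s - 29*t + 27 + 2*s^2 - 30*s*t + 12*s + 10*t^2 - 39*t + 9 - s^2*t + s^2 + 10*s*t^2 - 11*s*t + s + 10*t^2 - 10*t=s^2*(3 - t) + s*(10*t^2 - 41*t + 33) + 20*t^2 - 78*t + 54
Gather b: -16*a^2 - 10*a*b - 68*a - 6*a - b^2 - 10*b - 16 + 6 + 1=-16*a^2 - 74*a - b^2 + b*(-10*a - 10) - 9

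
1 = 1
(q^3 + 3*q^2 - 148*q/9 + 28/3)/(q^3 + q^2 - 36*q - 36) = (q^2 - 3*q + 14/9)/(q^2 - 5*q - 6)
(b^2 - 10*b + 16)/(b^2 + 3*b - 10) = (b - 8)/(b + 5)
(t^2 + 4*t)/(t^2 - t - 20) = t/(t - 5)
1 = 1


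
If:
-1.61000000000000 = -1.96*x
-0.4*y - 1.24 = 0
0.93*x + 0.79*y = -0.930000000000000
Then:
No Solution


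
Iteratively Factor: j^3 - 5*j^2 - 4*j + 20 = (j - 2)*(j^2 - 3*j - 10) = (j - 2)*(j + 2)*(j - 5)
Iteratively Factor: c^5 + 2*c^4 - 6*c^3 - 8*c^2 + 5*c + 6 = (c + 3)*(c^4 - c^3 - 3*c^2 + c + 2) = (c + 1)*(c + 3)*(c^3 - 2*c^2 - c + 2) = (c + 1)^2*(c + 3)*(c^2 - 3*c + 2) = (c - 1)*(c + 1)^2*(c + 3)*(c - 2)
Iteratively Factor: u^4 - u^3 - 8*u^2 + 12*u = (u + 3)*(u^3 - 4*u^2 + 4*u) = (u - 2)*(u + 3)*(u^2 - 2*u) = u*(u - 2)*(u + 3)*(u - 2)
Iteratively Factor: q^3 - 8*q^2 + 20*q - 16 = (q - 4)*(q^2 - 4*q + 4) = (q - 4)*(q - 2)*(q - 2)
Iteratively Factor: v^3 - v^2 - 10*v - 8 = (v - 4)*(v^2 + 3*v + 2) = (v - 4)*(v + 2)*(v + 1)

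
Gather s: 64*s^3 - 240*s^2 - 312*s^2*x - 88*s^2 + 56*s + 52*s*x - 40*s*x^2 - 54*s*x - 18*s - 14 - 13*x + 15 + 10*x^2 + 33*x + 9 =64*s^3 + s^2*(-312*x - 328) + s*(-40*x^2 - 2*x + 38) + 10*x^2 + 20*x + 10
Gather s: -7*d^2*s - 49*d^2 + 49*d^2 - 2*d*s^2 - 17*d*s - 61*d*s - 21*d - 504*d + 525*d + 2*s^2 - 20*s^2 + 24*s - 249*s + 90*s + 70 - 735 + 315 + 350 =s^2*(-2*d - 18) + s*(-7*d^2 - 78*d - 135)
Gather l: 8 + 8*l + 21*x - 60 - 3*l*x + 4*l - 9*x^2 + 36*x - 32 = l*(12 - 3*x) - 9*x^2 + 57*x - 84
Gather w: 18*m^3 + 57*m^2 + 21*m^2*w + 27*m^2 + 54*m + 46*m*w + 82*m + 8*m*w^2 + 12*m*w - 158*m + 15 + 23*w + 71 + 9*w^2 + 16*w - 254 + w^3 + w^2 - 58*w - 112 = 18*m^3 + 84*m^2 - 22*m + w^3 + w^2*(8*m + 10) + w*(21*m^2 + 58*m - 19) - 280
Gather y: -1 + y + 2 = y + 1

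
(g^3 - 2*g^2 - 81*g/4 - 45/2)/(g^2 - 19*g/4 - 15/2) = (4*g^2 + 16*g + 15)/(4*g + 5)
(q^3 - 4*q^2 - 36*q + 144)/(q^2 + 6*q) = q - 10 + 24/q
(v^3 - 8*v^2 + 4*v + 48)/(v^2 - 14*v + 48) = (v^2 - 2*v - 8)/(v - 8)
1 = 1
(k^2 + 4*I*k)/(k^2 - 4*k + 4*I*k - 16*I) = k/(k - 4)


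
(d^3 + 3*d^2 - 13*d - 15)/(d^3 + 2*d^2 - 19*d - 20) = (d - 3)/(d - 4)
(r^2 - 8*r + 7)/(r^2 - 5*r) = (r^2 - 8*r + 7)/(r*(r - 5))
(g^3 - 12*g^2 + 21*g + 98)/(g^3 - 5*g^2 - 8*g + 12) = (g^2 - 14*g + 49)/(g^2 - 7*g + 6)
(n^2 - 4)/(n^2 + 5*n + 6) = (n - 2)/(n + 3)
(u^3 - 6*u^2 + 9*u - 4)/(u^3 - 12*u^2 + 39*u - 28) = (u - 1)/(u - 7)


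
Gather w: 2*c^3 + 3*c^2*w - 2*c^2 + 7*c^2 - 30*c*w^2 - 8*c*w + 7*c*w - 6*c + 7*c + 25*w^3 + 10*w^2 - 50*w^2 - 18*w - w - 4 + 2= 2*c^3 + 5*c^2 + c + 25*w^3 + w^2*(-30*c - 40) + w*(3*c^2 - c - 19) - 2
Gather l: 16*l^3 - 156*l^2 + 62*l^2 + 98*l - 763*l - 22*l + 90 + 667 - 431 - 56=16*l^3 - 94*l^2 - 687*l + 270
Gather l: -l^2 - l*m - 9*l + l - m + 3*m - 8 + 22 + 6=-l^2 + l*(-m - 8) + 2*m + 20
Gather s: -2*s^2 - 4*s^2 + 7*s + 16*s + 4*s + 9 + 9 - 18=-6*s^2 + 27*s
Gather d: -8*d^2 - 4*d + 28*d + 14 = -8*d^2 + 24*d + 14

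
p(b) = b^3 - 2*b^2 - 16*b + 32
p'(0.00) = -16.00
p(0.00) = 32.00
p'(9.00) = 191.00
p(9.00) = 455.00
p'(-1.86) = 1.82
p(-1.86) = 48.41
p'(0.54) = -17.29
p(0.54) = 22.93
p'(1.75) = -13.81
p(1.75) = 3.23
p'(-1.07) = -8.29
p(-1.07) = 45.61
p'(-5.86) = 110.46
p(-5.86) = -144.15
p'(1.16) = -16.60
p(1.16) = 12.31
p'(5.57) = 54.79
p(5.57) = 53.64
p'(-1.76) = 0.33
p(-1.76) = 48.51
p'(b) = 3*b^2 - 4*b - 16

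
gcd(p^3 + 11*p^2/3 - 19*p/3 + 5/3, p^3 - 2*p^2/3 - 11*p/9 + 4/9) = p - 1/3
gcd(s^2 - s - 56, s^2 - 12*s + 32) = s - 8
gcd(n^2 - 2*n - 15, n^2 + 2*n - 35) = n - 5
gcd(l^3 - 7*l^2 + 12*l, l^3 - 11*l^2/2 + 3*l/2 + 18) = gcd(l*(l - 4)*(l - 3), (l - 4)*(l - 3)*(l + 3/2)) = l^2 - 7*l + 12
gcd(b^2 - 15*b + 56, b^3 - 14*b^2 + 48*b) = b - 8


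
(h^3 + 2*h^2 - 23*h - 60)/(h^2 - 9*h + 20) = (h^2 + 7*h + 12)/(h - 4)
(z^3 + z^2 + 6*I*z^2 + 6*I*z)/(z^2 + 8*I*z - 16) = z*(z^2 + z + 6*I*z + 6*I)/(z^2 + 8*I*z - 16)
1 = 1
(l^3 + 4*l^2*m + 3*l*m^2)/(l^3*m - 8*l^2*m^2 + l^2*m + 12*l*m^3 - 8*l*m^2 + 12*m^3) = l*(l^2 + 4*l*m + 3*m^2)/(m*(l^3 - 8*l^2*m + l^2 + 12*l*m^2 - 8*l*m + 12*m^2))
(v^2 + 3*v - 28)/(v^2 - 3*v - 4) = (v + 7)/(v + 1)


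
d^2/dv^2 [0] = 0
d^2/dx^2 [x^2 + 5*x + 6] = 2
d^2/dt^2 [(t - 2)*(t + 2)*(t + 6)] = 6*t + 12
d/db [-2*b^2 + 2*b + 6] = 2 - 4*b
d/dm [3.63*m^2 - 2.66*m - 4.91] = 7.26*m - 2.66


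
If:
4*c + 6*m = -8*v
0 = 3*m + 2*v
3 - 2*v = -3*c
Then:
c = -3/5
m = -2/5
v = 3/5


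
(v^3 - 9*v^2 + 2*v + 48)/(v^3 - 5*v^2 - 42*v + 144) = (v + 2)/(v + 6)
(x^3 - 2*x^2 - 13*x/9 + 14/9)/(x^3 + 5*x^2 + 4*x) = (x^2 - 3*x + 14/9)/(x*(x + 4))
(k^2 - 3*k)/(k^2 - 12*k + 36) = k*(k - 3)/(k^2 - 12*k + 36)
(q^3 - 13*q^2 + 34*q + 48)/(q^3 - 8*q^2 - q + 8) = (q - 6)/(q - 1)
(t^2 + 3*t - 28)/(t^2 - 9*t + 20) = (t + 7)/(t - 5)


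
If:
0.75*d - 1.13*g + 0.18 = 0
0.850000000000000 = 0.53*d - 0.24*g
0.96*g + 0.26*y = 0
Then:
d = 2.40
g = 1.75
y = -6.46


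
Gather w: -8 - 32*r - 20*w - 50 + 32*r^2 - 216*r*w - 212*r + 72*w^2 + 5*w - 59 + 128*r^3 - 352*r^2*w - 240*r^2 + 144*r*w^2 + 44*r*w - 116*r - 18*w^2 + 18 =128*r^3 - 208*r^2 - 360*r + w^2*(144*r + 54) + w*(-352*r^2 - 172*r - 15) - 99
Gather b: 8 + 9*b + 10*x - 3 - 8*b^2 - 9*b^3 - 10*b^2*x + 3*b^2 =-9*b^3 + b^2*(-10*x - 5) + 9*b + 10*x + 5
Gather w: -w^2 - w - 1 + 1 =-w^2 - w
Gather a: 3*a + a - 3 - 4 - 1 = 4*a - 8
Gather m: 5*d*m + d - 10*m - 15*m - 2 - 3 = d + m*(5*d - 25) - 5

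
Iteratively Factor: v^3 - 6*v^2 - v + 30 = (v - 5)*(v^2 - v - 6) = (v - 5)*(v + 2)*(v - 3)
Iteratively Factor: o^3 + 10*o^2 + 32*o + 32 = (o + 4)*(o^2 + 6*o + 8) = (o + 2)*(o + 4)*(o + 4)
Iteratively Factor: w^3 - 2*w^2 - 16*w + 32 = (w - 4)*(w^2 + 2*w - 8) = (w - 4)*(w - 2)*(w + 4)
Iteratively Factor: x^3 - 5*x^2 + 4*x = (x - 1)*(x^2 - 4*x) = (x - 4)*(x - 1)*(x)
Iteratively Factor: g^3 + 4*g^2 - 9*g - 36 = (g + 4)*(g^2 - 9) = (g + 3)*(g + 4)*(g - 3)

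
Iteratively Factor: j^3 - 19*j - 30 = (j + 2)*(j^2 - 2*j - 15) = (j + 2)*(j + 3)*(j - 5)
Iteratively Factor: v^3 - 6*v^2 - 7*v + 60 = (v + 3)*(v^2 - 9*v + 20) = (v - 4)*(v + 3)*(v - 5)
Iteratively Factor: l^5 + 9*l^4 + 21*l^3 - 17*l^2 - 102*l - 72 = (l + 3)*(l^4 + 6*l^3 + 3*l^2 - 26*l - 24) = (l - 2)*(l + 3)*(l^3 + 8*l^2 + 19*l + 12) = (l - 2)*(l + 3)*(l + 4)*(l^2 + 4*l + 3) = (l - 2)*(l + 1)*(l + 3)*(l + 4)*(l + 3)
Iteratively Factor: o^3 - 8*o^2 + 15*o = (o)*(o^2 - 8*o + 15) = o*(o - 5)*(o - 3)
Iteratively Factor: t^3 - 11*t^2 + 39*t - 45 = (t - 3)*(t^2 - 8*t + 15) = (t - 3)^2*(t - 5)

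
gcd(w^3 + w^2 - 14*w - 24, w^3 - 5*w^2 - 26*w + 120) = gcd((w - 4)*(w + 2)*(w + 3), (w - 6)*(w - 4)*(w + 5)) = w - 4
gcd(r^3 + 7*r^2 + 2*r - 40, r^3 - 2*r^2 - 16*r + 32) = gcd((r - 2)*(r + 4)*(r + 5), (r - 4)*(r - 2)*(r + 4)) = r^2 + 2*r - 8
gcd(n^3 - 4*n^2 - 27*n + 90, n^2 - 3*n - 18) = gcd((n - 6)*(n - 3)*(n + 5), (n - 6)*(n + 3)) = n - 6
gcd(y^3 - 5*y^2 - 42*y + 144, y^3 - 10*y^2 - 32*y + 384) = y^2 - 2*y - 48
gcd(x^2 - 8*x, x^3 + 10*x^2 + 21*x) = x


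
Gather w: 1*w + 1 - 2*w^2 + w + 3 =-2*w^2 + 2*w + 4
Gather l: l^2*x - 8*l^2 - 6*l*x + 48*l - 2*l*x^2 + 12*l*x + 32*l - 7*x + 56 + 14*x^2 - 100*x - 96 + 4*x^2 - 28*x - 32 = l^2*(x - 8) + l*(-2*x^2 + 6*x + 80) + 18*x^2 - 135*x - 72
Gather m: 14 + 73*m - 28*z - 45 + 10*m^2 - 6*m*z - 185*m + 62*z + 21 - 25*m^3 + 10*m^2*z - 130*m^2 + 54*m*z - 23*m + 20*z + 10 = -25*m^3 + m^2*(10*z - 120) + m*(48*z - 135) + 54*z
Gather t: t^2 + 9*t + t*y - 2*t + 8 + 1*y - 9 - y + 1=t^2 + t*(y + 7)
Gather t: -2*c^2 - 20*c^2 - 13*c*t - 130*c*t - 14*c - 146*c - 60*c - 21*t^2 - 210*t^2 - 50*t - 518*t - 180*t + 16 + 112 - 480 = -22*c^2 - 220*c - 231*t^2 + t*(-143*c - 748) - 352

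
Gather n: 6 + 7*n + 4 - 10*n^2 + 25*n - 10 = -10*n^2 + 32*n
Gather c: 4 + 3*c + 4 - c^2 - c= -c^2 + 2*c + 8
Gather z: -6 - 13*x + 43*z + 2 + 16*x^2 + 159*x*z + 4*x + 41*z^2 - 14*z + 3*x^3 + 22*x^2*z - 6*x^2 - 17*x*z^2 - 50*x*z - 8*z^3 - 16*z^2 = 3*x^3 + 10*x^2 - 9*x - 8*z^3 + z^2*(25 - 17*x) + z*(22*x^2 + 109*x + 29) - 4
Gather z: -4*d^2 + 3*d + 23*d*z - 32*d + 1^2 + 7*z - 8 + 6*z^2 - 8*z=-4*d^2 - 29*d + 6*z^2 + z*(23*d - 1) - 7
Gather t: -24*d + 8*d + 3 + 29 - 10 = 22 - 16*d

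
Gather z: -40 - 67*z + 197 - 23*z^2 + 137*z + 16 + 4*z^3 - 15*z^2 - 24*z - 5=4*z^3 - 38*z^2 + 46*z + 168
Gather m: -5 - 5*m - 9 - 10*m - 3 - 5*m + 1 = -20*m - 16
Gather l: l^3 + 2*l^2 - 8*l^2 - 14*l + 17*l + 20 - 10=l^3 - 6*l^2 + 3*l + 10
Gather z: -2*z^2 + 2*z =-2*z^2 + 2*z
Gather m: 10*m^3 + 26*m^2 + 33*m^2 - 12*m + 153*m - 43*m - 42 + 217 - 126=10*m^3 + 59*m^2 + 98*m + 49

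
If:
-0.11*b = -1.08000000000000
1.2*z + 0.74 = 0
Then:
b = 9.82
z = -0.62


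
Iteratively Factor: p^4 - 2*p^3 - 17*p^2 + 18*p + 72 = (p + 2)*(p^3 - 4*p^2 - 9*p + 36) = (p - 4)*(p + 2)*(p^2 - 9) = (p - 4)*(p - 3)*(p + 2)*(p + 3)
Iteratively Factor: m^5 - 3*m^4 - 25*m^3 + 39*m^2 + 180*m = (m - 4)*(m^4 + m^3 - 21*m^2 - 45*m) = (m - 5)*(m - 4)*(m^3 + 6*m^2 + 9*m) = (m - 5)*(m - 4)*(m + 3)*(m^2 + 3*m) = (m - 5)*(m - 4)*(m + 3)^2*(m)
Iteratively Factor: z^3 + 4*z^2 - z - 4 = (z + 4)*(z^2 - 1) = (z + 1)*(z + 4)*(z - 1)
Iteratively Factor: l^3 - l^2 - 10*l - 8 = (l + 2)*(l^2 - 3*l - 4) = (l - 4)*(l + 2)*(l + 1)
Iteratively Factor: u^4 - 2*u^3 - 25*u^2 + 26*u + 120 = (u + 2)*(u^3 - 4*u^2 - 17*u + 60) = (u - 5)*(u + 2)*(u^2 + u - 12) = (u - 5)*(u - 3)*(u + 2)*(u + 4)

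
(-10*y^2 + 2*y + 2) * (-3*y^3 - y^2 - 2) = 30*y^5 + 4*y^4 - 8*y^3 + 18*y^2 - 4*y - 4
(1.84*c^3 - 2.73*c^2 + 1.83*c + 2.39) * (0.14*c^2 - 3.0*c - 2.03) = 0.2576*c^5 - 5.9022*c^4 + 4.711*c^3 + 0.386499999999999*c^2 - 10.8849*c - 4.8517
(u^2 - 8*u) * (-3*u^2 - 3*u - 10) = -3*u^4 + 21*u^3 + 14*u^2 + 80*u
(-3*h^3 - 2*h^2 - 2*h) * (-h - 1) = 3*h^4 + 5*h^3 + 4*h^2 + 2*h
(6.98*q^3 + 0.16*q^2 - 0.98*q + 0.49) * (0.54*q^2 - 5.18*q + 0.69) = 3.7692*q^5 - 36.07*q^4 + 3.4582*q^3 + 5.4514*q^2 - 3.2144*q + 0.3381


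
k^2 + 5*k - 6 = (k - 1)*(k + 6)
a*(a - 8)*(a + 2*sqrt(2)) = a^3 - 8*a^2 + 2*sqrt(2)*a^2 - 16*sqrt(2)*a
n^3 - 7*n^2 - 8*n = n*(n - 8)*(n + 1)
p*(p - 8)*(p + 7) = p^3 - p^2 - 56*p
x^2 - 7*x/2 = x*(x - 7/2)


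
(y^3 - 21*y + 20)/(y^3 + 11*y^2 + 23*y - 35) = (y - 4)/(y + 7)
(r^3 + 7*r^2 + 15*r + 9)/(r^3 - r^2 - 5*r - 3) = (r^2 + 6*r + 9)/(r^2 - 2*r - 3)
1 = 1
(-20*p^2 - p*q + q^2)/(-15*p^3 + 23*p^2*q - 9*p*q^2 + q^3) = (4*p + q)/(3*p^2 - 4*p*q + q^2)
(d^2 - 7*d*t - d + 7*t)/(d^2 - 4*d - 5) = (-d^2 + 7*d*t + d - 7*t)/(-d^2 + 4*d + 5)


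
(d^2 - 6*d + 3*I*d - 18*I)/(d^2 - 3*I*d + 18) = (d - 6)/(d - 6*I)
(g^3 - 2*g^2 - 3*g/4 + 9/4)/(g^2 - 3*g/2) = g - 1/2 - 3/(2*g)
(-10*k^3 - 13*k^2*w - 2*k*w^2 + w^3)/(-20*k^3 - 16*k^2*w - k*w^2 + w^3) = (k + w)/(2*k + w)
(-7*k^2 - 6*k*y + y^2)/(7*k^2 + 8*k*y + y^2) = (-7*k + y)/(7*k + y)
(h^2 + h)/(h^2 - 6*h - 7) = h/(h - 7)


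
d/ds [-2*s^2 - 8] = -4*s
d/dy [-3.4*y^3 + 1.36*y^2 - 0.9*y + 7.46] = -10.2*y^2 + 2.72*y - 0.9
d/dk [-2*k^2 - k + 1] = -4*k - 1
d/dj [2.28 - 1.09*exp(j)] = -1.09*exp(j)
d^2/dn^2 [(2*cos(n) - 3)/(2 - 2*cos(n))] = (sin(n)^2 - cos(n) + 1)/(2*(cos(n) - 1)^3)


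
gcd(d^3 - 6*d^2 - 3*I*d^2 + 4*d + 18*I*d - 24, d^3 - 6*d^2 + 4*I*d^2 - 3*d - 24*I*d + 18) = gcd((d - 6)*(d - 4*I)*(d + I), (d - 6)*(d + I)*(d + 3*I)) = d^2 + d*(-6 + I) - 6*I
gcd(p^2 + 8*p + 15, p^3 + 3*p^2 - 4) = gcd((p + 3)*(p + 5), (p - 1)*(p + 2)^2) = 1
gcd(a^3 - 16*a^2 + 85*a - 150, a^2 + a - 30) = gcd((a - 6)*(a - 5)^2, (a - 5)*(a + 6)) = a - 5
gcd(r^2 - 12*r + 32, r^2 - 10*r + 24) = r - 4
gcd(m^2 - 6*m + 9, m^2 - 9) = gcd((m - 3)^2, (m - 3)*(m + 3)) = m - 3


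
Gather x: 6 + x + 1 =x + 7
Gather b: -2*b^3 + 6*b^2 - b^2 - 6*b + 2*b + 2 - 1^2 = -2*b^3 + 5*b^2 - 4*b + 1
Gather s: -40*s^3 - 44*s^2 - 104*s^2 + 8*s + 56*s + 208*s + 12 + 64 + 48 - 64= -40*s^3 - 148*s^2 + 272*s + 60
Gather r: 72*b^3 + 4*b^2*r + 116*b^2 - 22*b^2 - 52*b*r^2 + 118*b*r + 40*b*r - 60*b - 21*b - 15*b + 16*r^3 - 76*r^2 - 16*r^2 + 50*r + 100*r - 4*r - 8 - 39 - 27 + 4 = 72*b^3 + 94*b^2 - 96*b + 16*r^3 + r^2*(-52*b - 92) + r*(4*b^2 + 158*b + 146) - 70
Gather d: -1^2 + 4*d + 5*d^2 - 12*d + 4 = 5*d^2 - 8*d + 3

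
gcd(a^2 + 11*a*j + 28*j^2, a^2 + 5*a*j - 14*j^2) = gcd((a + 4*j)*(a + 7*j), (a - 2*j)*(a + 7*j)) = a + 7*j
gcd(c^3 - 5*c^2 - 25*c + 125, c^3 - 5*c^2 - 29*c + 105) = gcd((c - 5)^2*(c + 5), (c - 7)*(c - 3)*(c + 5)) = c + 5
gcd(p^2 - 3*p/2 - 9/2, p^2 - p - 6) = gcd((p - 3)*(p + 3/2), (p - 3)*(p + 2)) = p - 3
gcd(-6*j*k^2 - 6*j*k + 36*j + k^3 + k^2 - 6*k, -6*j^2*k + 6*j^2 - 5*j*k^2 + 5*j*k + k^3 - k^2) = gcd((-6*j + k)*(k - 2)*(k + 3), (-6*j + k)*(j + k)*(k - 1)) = 6*j - k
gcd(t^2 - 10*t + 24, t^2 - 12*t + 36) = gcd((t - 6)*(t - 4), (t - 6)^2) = t - 6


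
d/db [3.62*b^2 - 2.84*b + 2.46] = 7.24*b - 2.84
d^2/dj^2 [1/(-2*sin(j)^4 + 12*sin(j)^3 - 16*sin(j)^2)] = (8*sin(j)^2 - 69*sin(j) + 200 - 174/sin(j) - 160/sin(j)^2 + 384/sin(j)^3 - 192/sin(j)^4)/((sin(j) - 4)^3*(sin(j) - 2)^3)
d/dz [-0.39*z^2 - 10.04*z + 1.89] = -0.78*z - 10.04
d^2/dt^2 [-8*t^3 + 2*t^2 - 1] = 4 - 48*t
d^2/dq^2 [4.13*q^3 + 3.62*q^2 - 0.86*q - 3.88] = 24.78*q + 7.24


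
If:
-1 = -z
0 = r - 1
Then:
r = 1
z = 1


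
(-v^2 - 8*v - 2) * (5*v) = -5*v^3 - 40*v^2 - 10*v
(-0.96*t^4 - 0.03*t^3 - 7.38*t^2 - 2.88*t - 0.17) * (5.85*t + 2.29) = -5.616*t^5 - 2.3739*t^4 - 43.2417*t^3 - 33.7482*t^2 - 7.5897*t - 0.3893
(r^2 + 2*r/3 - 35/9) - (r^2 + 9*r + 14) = -25*r/3 - 161/9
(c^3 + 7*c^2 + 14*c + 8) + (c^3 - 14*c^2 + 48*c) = 2*c^3 - 7*c^2 + 62*c + 8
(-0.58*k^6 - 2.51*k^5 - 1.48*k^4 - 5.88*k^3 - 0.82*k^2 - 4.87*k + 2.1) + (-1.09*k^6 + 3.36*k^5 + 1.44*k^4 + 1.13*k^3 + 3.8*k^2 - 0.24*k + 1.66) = -1.67*k^6 + 0.85*k^5 - 0.04*k^4 - 4.75*k^3 + 2.98*k^2 - 5.11*k + 3.76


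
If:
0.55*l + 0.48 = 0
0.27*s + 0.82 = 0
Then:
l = -0.87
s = -3.04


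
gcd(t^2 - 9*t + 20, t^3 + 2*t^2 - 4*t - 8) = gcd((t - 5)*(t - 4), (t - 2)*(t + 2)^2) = 1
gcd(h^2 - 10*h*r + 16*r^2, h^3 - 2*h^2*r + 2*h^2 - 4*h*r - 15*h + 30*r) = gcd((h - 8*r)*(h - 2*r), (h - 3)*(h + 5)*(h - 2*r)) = -h + 2*r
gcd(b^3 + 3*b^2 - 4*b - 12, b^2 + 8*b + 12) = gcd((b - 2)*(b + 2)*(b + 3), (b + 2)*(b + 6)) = b + 2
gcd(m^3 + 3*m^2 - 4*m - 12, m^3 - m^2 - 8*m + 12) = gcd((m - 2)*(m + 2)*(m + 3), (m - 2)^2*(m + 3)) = m^2 + m - 6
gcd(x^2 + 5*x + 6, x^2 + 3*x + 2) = x + 2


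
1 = 1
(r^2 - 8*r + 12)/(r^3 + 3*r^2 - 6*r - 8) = (r - 6)/(r^2 + 5*r + 4)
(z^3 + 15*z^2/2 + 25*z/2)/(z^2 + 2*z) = (2*z^2 + 15*z + 25)/(2*(z + 2))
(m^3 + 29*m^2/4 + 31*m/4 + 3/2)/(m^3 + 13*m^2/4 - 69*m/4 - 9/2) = (m + 1)/(m - 3)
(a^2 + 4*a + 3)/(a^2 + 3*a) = (a + 1)/a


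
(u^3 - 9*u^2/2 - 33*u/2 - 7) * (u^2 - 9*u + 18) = u^5 - 27*u^4/2 + 42*u^3 + 121*u^2/2 - 234*u - 126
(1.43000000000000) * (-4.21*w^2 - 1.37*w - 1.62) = -6.0203*w^2 - 1.9591*w - 2.3166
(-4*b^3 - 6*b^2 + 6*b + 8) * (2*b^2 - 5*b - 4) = -8*b^5 + 8*b^4 + 58*b^3 + 10*b^2 - 64*b - 32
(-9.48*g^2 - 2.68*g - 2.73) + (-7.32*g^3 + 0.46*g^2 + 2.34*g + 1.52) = -7.32*g^3 - 9.02*g^2 - 0.34*g - 1.21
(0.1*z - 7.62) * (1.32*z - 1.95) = 0.132*z^2 - 10.2534*z + 14.859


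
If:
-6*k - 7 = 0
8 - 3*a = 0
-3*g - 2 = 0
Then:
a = 8/3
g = -2/3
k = -7/6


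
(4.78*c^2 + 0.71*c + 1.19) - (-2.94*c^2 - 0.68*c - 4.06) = 7.72*c^2 + 1.39*c + 5.25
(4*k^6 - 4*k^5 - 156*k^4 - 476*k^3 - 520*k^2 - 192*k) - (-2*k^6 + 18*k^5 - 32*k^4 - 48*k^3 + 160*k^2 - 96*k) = 6*k^6 - 22*k^5 - 124*k^4 - 428*k^3 - 680*k^2 - 96*k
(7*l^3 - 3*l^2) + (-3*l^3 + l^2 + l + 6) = 4*l^3 - 2*l^2 + l + 6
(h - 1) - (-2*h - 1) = 3*h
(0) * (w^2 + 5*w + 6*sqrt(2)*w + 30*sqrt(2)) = 0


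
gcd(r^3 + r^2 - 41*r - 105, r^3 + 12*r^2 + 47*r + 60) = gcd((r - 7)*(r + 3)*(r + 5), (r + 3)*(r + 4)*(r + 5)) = r^2 + 8*r + 15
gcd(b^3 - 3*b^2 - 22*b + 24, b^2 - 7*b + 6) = b^2 - 7*b + 6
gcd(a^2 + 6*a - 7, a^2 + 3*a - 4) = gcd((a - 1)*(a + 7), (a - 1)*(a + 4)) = a - 1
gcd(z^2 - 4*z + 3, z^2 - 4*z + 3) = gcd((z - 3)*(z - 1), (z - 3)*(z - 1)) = z^2 - 4*z + 3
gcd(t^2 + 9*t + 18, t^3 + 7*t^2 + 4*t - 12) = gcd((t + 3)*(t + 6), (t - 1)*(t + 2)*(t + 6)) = t + 6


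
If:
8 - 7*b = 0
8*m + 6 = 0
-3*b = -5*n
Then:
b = 8/7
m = -3/4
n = 24/35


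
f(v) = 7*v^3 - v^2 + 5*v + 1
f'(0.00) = 5.00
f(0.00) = 1.00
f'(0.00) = 5.00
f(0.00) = 1.00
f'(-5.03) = 546.38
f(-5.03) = -940.30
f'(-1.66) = 66.19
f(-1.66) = -42.08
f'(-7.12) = 1083.82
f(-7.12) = -2611.90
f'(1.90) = 77.01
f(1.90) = 54.90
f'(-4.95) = 529.45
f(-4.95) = -897.26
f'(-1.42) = 50.18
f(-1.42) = -28.16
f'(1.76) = 66.53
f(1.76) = 44.86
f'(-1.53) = 57.22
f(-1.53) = -34.06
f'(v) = 21*v^2 - 2*v + 5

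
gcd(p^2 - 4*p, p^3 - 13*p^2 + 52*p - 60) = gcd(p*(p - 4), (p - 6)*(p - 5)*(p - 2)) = 1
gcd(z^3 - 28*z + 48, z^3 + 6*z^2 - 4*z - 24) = z^2 + 4*z - 12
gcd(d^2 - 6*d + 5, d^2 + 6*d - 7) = d - 1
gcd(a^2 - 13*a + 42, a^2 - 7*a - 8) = 1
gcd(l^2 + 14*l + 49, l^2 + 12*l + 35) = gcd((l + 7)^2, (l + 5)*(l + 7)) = l + 7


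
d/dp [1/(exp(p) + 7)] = -exp(p)/(exp(p) + 7)^2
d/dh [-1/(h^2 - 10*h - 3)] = 2*(h - 5)/(-h^2 + 10*h + 3)^2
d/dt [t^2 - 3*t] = 2*t - 3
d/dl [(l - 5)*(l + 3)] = 2*l - 2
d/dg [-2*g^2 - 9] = -4*g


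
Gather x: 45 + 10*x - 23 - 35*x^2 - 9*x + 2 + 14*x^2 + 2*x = -21*x^2 + 3*x + 24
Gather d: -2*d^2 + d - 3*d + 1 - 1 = -2*d^2 - 2*d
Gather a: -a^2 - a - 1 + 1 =-a^2 - a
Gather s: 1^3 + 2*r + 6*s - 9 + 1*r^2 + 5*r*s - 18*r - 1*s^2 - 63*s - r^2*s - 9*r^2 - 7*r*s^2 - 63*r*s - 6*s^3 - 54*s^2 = -8*r^2 - 16*r - 6*s^3 + s^2*(-7*r - 55) + s*(-r^2 - 58*r - 57) - 8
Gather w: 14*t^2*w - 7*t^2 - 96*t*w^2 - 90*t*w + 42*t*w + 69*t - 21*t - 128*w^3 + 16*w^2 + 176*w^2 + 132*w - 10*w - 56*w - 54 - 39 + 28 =-7*t^2 + 48*t - 128*w^3 + w^2*(192 - 96*t) + w*(14*t^2 - 48*t + 66) - 65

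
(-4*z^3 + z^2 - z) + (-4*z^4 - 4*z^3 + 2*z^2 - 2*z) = -4*z^4 - 8*z^3 + 3*z^2 - 3*z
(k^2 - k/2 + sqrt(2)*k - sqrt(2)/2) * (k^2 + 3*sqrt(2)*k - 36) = k^4 - k^3/2 + 4*sqrt(2)*k^3 - 30*k^2 - 2*sqrt(2)*k^2 - 36*sqrt(2)*k + 15*k + 18*sqrt(2)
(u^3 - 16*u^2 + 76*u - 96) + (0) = u^3 - 16*u^2 + 76*u - 96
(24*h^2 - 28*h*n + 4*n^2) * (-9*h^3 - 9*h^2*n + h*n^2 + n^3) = -216*h^5 + 36*h^4*n + 240*h^3*n^2 - 40*h^2*n^3 - 24*h*n^4 + 4*n^5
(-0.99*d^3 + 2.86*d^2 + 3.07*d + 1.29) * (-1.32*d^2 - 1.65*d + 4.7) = 1.3068*d^5 - 2.1417*d^4 - 13.4244*d^3 + 6.6737*d^2 + 12.3005*d + 6.063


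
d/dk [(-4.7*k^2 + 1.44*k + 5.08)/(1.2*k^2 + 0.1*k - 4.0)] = (-2.198*k^2 + 25.408*k - 6.268)/(1.44*k^4 + 0.24*k^3 - 9.59*k^2 - 0.8*k + 16.0)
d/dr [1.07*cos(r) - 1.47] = -1.07*sin(r)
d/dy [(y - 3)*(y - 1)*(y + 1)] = 3*y^2 - 6*y - 1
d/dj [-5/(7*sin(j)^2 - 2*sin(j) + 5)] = 10*(7*sin(j) - 1)*cos(j)/(7*sin(j)^2 - 2*sin(j) + 5)^2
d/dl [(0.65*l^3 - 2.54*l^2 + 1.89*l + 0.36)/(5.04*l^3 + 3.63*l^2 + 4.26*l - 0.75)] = (15.1611*l^4 - 13.5132*l^3 - 24.5868*l^2 + 1.1964*l - 2.9511)/(25.4016*l^6 + 36.5904*l^5 + 56.1177*l^4 + 23.3676*l^3 + 12.7026*l^2 - 6.39*l + 0.5625)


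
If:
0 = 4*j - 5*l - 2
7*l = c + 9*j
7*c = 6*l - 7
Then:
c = -227/143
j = -51/143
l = -98/143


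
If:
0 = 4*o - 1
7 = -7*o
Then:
No Solution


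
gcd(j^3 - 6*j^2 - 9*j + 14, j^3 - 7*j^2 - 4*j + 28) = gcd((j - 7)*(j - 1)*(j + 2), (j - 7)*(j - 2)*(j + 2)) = j^2 - 5*j - 14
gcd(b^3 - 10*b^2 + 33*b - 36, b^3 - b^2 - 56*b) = 1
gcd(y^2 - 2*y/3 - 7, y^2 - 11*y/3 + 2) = y - 3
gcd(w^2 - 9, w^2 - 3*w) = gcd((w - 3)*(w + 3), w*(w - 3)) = w - 3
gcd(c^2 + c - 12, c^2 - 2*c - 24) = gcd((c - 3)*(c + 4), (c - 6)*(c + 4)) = c + 4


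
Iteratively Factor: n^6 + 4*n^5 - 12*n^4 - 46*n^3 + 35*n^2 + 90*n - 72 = (n - 3)*(n^5 + 7*n^4 + 9*n^3 - 19*n^2 - 22*n + 24) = (n - 3)*(n + 2)*(n^4 + 5*n^3 - n^2 - 17*n + 12) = (n - 3)*(n - 1)*(n + 2)*(n^3 + 6*n^2 + 5*n - 12) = (n - 3)*(n - 1)*(n + 2)*(n + 3)*(n^2 + 3*n - 4) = (n - 3)*(n - 1)*(n + 2)*(n + 3)*(n + 4)*(n - 1)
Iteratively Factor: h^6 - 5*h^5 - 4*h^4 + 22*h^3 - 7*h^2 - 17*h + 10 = (h - 1)*(h^5 - 4*h^4 - 8*h^3 + 14*h^2 + 7*h - 10) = (h - 1)^2*(h^4 - 3*h^3 - 11*h^2 + 3*h + 10) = (h - 5)*(h - 1)^2*(h^3 + 2*h^2 - h - 2) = (h - 5)*(h - 1)^2*(h + 1)*(h^2 + h - 2) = (h - 5)*(h - 1)^3*(h + 1)*(h + 2)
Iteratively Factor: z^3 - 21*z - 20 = (z + 1)*(z^2 - z - 20) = (z + 1)*(z + 4)*(z - 5)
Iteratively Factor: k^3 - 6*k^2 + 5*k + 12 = (k + 1)*(k^2 - 7*k + 12) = (k - 3)*(k + 1)*(k - 4)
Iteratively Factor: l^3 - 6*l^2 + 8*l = (l - 4)*(l^2 - 2*l) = (l - 4)*(l - 2)*(l)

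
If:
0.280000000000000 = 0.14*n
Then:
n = 2.00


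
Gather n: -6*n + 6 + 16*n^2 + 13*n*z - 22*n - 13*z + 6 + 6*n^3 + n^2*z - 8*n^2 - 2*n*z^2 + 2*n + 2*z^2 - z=6*n^3 + n^2*(z + 8) + n*(-2*z^2 + 13*z - 26) + 2*z^2 - 14*z + 12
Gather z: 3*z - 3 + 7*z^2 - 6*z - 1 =7*z^2 - 3*z - 4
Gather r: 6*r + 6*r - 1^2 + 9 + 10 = 12*r + 18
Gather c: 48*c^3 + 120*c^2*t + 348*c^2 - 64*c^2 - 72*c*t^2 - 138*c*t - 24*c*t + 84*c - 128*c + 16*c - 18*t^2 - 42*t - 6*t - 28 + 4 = 48*c^3 + c^2*(120*t + 284) + c*(-72*t^2 - 162*t - 28) - 18*t^2 - 48*t - 24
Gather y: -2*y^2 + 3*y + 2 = -2*y^2 + 3*y + 2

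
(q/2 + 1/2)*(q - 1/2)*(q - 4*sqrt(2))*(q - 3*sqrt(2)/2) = q^4/2 - 11*sqrt(2)*q^3/4 + q^3/4 - 11*sqrt(2)*q^2/8 + 23*q^2/4 + 11*sqrt(2)*q/8 + 3*q - 3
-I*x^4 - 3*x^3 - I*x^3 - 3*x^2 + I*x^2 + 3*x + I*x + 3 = (x + 1)^2*(x - 3*I)*(-I*x + I)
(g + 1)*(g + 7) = g^2 + 8*g + 7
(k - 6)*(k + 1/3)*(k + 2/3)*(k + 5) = k^4 - 277*k^2/9 - 272*k/9 - 20/3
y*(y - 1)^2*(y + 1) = y^4 - y^3 - y^2 + y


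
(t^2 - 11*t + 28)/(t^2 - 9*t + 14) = (t - 4)/(t - 2)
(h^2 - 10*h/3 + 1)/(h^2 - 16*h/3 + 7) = (3*h - 1)/(3*h - 7)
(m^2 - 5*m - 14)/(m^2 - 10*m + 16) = (m^2 - 5*m - 14)/(m^2 - 10*m + 16)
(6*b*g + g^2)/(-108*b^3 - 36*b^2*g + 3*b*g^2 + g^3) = -g/(18*b^2 + 3*b*g - g^2)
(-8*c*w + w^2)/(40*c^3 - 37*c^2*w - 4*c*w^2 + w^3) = w/(-5*c^2 + 4*c*w + w^2)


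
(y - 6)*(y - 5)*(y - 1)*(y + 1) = y^4 - 11*y^3 + 29*y^2 + 11*y - 30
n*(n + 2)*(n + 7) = n^3 + 9*n^2 + 14*n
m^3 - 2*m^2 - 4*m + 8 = (m - 2)^2*(m + 2)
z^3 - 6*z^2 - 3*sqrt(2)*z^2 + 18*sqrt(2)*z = z*(z - 6)*(z - 3*sqrt(2))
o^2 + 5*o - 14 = (o - 2)*(o + 7)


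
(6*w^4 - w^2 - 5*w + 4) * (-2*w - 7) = -12*w^5 - 42*w^4 + 2*w^3 + 17*w^2 + 27*w - 28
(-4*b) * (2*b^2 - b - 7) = -8*b^3 + 4*b^2 + 28*b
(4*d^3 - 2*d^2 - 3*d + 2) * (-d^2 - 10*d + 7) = -4*d^5 - 38*d^4 + 51*d^3 + 14*d^2 - 41*d + 14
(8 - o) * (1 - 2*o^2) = 2*o^3 - 16*o^2 - o + 8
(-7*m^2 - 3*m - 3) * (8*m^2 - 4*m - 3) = -56*m^4 + 4*m^3 + 9*m^2 + 21*m + 9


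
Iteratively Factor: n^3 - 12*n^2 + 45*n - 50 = (n - 2)*(n^2 - 10*n + 25) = (n - 5)*(n - 2)*(n - 5)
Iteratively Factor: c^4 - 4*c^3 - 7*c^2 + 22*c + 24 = (c + 1)*(c^3 - 5*c^2 - 2*c + 24) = (c + 1)*(c + 2)*(c^2 - 7*c + 12) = (c - 4)*(c + 1)*(c + 2)*(c - 3)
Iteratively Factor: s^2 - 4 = (s - 2)*(s + 2)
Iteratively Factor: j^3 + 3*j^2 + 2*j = (j + 1)*(j^2 + 2*j) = (j + 1)*(j + 2)*(j)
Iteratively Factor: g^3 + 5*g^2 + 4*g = (g + 4)*(g^2 + g) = g*(g + 4)*(g + 1)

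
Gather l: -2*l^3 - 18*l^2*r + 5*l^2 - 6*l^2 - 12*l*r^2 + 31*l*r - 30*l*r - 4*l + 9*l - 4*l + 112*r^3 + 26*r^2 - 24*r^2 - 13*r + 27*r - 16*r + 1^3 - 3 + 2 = -2*l^3 + l^2*(-18*r - 1) + l*(-12*r^2 + r + 1) + 112*r^3 + 2*r^2 - 2*r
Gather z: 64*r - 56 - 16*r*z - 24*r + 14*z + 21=40*r + z*(14 - 16*r) - 35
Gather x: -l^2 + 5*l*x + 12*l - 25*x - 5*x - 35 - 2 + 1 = -l^2 + 12*l + x*(5*l - 30) - 36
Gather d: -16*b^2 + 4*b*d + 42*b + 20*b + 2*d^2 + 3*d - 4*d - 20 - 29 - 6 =-16*b^2 + 62*b + 2*d^2 + d*(4*b - 1) - 55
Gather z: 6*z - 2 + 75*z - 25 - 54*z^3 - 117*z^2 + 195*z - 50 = -54*z^3 - 117*z^2 + 276*z - 77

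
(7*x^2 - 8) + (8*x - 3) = 7*x^2 + 8*x - 11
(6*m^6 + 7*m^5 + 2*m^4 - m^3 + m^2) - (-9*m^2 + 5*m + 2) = 6*m^6 + 7*m^5 + 2*m^4 - m^3 + 10*m^2 - 5*m - 2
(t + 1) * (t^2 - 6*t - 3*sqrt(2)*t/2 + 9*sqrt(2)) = t^3 - 5*t^2 - 3*sqrt(2)*t^2/2 - 6*t + 15*sqrt(2)*t/2 + 9*sqrt(2)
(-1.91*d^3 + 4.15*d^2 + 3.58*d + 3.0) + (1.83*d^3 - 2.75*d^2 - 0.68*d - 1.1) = -0.0799999999999998*d^3 + 1.4*d^2 + 2.9*d + 1.9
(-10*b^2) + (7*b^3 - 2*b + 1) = 7*b^3 - 10*b^2 - 2*b + 1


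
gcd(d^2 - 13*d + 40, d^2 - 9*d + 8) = d - 8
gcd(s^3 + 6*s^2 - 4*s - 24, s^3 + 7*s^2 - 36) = s^2 + 4*s - 12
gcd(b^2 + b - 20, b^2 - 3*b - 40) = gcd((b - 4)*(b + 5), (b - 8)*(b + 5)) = b + 5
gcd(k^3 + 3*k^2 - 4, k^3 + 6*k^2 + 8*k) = k + 2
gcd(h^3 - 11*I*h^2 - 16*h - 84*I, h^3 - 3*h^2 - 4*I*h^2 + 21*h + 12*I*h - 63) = h - 7*I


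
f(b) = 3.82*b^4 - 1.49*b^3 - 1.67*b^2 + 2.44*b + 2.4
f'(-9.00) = -11468.69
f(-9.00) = 25994.40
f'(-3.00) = -440.33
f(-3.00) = 329.70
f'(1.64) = 52.34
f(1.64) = 22.97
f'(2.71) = 264.67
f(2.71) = 173.13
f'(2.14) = 124.57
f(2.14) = 65.49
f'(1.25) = 21.12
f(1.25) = 9.26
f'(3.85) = 795.30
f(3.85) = 741.29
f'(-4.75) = -1720.14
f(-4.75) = 2057.45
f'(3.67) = 685.28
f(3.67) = 608.20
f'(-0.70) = -2.65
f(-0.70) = 1.30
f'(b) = 15.28*b^3 - 4.47*b^2 - 3.34*b + 2.44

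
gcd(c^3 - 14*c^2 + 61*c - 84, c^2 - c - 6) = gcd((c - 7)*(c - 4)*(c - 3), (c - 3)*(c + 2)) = c - 3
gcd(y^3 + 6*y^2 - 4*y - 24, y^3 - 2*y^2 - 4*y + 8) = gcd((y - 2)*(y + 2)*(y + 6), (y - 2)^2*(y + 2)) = y^2 - 4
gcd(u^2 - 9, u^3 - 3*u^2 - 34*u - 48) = u + 3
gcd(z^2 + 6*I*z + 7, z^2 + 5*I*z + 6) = z - I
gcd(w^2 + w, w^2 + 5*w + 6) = 1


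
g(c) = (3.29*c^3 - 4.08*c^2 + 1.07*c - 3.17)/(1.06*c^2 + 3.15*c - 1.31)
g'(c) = (-2.12*c - 3.15)*(3.29*c^3 - 4.08*c^2 + 1.07*c - 3.17)/(1.06*c^2 + 3.15*c - 1.31)^2 + (9.87*c^2 - 8.16*c + 1.07)/(1.06*c^2 + 3.15*c - 1.31) = (3.4874*c^4 + 20.727*c^3 - 26.9159*c^2 + 17.41*c + 8.5838)/(1.1236*c^4 + 6.678*c^3 + 7.1453*c^2 - 8.253*c + 1.7161)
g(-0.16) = 1.94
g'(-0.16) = 1.57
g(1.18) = -0.56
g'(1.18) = 2.15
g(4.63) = 6.69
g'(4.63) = 2.45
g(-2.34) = 24.39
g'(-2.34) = -41.15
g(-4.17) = -79.55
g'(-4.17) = -61.69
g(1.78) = 0.57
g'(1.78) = 1.81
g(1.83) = 0.66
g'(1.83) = 1.82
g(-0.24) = 1.85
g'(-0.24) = 0.64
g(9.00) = 18.37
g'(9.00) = 2.82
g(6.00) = 10.17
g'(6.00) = 2.62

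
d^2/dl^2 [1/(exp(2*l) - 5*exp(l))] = ((5 - 4*exp(l))*(exp(l) - 5) + 2*(2*exp(l) - 5)^2)*exp(-l)/(exp(l) - 5)^3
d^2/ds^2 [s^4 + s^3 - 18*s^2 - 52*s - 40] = 12*s^2 + 6*s - 36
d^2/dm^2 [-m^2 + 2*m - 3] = -2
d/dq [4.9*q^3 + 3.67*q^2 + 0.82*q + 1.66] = 14.7*q^2 + 7.34*q + 0.82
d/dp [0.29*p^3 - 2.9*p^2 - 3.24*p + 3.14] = 0.87*p^2 - 5.8*p - 3.24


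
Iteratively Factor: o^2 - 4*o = (o - 4)*(o)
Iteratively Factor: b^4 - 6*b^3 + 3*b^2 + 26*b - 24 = (b - 4)*(b^3 - 2*b^2 - 5*b + 6) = (b - 4)*(b + 2)*(b^2 - 4*b + 3) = (b - 4)*(b - 3)*(b + 2)*(b - 1)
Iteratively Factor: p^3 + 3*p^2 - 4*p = (p + 4)*(p^2 - p) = (p - 1)*(p + 4)*(p)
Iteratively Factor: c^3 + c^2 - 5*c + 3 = (c - 1)*(c^2 + 2*c - 3) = (c - 1)*(c + 3)*(c - 1)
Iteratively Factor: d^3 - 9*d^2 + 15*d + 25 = (d - 5)*(d^2 - 4*d - 5) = (d - 5)^2*(d + 1)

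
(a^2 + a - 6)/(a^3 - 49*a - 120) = (a - 2)/(a^2 - 3*a - 40)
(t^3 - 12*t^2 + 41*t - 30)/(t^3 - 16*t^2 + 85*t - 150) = (t - 1)/(t - 5)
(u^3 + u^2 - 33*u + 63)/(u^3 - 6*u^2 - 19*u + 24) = (u^3 + u^2 - 33*u + 63)/(u^3 - 6*u^2 - 19*u + 24)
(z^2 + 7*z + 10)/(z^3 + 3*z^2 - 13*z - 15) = (z + 2)/(z^2 - 2*z - 3)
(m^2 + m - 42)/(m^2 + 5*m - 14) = (m - 6)/(m - 2)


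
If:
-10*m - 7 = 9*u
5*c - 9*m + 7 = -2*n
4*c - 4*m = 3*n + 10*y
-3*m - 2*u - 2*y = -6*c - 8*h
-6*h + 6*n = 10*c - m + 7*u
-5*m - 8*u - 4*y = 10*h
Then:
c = -14343/16384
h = 16527/32768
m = -1513/16384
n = -28295/16384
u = -5531/8192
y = 6713/32768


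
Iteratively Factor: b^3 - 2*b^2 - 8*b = (b - 4)*(b^2 + 2*b) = (b - 4)*(b + 2)*(b)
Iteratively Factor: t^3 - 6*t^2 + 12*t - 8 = (t - 2)*(t^2 - 4*t + 4) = (t - 2)^2*(t - 2)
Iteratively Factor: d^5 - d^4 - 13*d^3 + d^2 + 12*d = (d)*(d^4 - d^3 - 13*d^2 + d + 12) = d*(d - 1)*(d^3 - 13*d - 12) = d*(d - 1)*(d + 3)*(d^2 - 3*d - 4) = d*(d - 1)*(d + 1)*(d + 3)*(d - 4)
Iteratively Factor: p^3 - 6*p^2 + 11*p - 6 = (p - 1)*(p^2 - 5*p + 6) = (p - 2)*(p - 1)*(p - 3)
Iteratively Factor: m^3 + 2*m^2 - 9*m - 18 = (m - 3)*(m^2 + 5*m + 6) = (m - 3)*(m + 2)*(m + 3)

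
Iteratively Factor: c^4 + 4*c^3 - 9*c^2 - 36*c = (c)*(c^3 + 4*c^2 - 9*c - 36) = c*(c + 4)*(c^2 - 9) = c*(c - 3)*(c + 4)*(c + 3)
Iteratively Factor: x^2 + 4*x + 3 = (x + 3)*(x + 1)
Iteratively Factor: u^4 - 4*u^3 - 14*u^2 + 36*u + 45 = (u - 5)*(u^3 + u^2 - 9*u - 9) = (u - 5)*(u + 1)*(u^2 - 9) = (u - 5)*(u - 3)*(u + 1)*(u + 3)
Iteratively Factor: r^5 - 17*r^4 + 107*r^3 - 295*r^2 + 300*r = (r)*(r^4 - 17*r^3 + 107*r^2 - 295*r + 300) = r*(r - 5)*(r^3 - 12*r^2 + 47*r - 60) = r*(r - 5)*(r - 4)*(r^2 - 8*r + 15) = r*(r - 5)^2*(r - 4)*(r - 3)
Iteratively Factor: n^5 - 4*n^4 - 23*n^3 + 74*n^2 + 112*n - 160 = (n + 2)*(n^4 - 6*n^3 - 11*n^2 + 96*n - 80) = (n - 4)*(n + 2)*(n^3 - 2*n^2 - 19*n + 20) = (n - 4)*(n + 2)*(n + 4)*(n^2 - 6*n + 5) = (n - 4)*(n - 1)*(n + 2)*(n + 4)*(n - 5)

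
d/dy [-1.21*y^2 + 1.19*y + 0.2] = 1.19 - 2.42*y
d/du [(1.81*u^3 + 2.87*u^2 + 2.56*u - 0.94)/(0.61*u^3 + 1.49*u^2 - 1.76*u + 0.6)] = (-4.44089209850063e-16*u^5 + 0.946199999999999*u^4 - 9.4944*u^3 - 3.8874*u^2 + 6.2452*u - 0.1184)/(0.3721*u^6 + 1.8178*u^5 + 0.0729000000000002*u^4 - 4.5128*u^3 + 4.8856*u^2 - 2.112*u + 0.36)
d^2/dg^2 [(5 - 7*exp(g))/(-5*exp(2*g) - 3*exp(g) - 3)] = (175*exp(4*g) - 605*exp(3*g) - 855*exp(2*g) + 192*exp(g) + 108)*exp(g)/(125*exp(6*g) + 225*exp(5*g) + 360*exp(4*g) + 297*exp(3*g) + 216*exp(2*g) + 81*exp(g) + 27)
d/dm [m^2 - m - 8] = 2*m - 1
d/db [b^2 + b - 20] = 2*b + 1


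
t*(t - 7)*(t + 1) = t^3 - 6*t^2 - 7*t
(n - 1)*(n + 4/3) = n^2 + n/3 - 4/3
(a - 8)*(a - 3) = a^2 - 11*a + 24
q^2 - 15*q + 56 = (q - 8)*(q - 7)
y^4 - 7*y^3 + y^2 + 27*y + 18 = (y - 6)*(y - 3)*(y + 1)^2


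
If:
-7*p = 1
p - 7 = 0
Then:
No Solution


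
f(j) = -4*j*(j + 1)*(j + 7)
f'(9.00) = -1576.00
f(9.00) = -5760.00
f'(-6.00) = -76.00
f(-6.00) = -120.00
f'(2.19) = -225.71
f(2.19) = -256.81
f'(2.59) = -274.26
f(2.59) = -356.68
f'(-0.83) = 16.85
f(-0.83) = 3.48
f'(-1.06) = 26.36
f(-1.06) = -1.51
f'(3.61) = -415.43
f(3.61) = -706.29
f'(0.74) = -81.93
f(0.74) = -39.86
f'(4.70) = -593.88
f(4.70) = -1253.77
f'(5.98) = -839.84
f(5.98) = -2167.16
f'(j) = -4*j*(j + 1) - 4*j*(j + 7) - 4*(j + 1)*(j + 7) = -12*j^2 - 64*j - 28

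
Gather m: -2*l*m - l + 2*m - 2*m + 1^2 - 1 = -2*l*m - l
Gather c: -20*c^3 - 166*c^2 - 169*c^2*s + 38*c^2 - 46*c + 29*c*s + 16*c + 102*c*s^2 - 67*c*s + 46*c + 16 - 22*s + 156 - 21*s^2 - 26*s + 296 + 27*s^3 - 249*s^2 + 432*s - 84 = -20*c^3 + c^2*(-169*s - 128) + c*(102*s^2 - 38*s + 16) + 27*s^3 - 270*s^2 + 384*s + 384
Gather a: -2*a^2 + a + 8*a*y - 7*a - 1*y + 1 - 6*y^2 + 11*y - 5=-2*a^2 + a*(8*y - 6) - 6*y^2 + 10*y - 4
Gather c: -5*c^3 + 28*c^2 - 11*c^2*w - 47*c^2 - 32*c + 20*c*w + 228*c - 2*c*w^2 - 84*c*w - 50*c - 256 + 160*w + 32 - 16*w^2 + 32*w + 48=-5*c^3 + c^2*(-11*w - 19) + c*(-2*w^2 - 64*w + 146) - 16*w^2 + 192*w - 176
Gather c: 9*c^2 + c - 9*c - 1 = 9*c^2 - 8*c - 1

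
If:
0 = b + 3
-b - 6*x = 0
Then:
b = -3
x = 1/2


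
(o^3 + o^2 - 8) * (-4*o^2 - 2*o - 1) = -4*o^5 - 6*o^4 - 3*o^3 + 31*o^2 + 16*o + 8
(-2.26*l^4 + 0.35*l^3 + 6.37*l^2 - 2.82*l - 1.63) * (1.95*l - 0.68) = -4.407*l^5 + 2.2193*l^4 + 12.1835*l^3 - 9.8306*l^2 - 1.2609*l + 1.1084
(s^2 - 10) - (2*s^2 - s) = -s^2 + s - 10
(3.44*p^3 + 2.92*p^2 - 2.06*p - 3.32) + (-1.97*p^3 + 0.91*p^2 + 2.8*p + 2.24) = 1.47*p^3 + 3.83*p^2 + 0.74*p - 1.08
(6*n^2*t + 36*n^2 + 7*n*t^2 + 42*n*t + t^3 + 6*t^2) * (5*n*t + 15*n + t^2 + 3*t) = 30*n^3*t^2 + 270*n^3*t + 540*n^3 + 41*n^2*t^3 + 369*n^2*t^2 + 738*n^2*t + 12*n*t^4 + 108*n*t^3 + 216*n*t^2 + t^5 + 9*t^4 + 18*t^3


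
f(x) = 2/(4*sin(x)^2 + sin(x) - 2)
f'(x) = 2*(-8*sin(x)*cos(x) - cos(x))/(4*sin(x)^2 + sin(x) - 2)^2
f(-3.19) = -1.03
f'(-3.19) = 0.73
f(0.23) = -1.28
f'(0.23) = -2.25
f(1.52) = 0.67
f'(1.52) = -0.10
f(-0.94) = -10.05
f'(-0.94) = 162.72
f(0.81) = 2.43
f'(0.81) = -13.84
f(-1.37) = 2.32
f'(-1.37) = 3.68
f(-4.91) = 0.71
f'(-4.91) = -0.43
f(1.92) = 0.81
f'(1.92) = 0.95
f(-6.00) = -1.42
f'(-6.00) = -3.13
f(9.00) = -2.20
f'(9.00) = 9.49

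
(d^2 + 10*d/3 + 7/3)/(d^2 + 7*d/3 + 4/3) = (3*d + 7)/(3*d + 4)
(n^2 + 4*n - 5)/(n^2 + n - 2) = (n + 5)/(n + 2)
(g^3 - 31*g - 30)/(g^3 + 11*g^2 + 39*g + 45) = (g^2 - 5*g - 6)/(g^2 + 6*g + 9)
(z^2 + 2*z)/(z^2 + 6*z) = (z + 2)/(z + 6)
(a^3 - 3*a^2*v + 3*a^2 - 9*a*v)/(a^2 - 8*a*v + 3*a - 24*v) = a*(-a + 3*v)/(-a + 8*v)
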